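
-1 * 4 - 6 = -10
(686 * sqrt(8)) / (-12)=-343 * sqrt(2) / 3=-161.69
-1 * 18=-18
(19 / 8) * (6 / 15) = 19 / 20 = 0.95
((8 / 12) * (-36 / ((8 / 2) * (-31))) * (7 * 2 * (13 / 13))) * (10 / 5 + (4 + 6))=1008 / 31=32.52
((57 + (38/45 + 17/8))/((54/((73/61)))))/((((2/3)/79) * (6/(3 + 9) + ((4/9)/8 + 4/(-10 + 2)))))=2834.79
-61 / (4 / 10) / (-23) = 305 / 46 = 6.63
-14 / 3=-4.67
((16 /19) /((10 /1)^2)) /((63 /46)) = 184 /29925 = 0.01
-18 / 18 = -1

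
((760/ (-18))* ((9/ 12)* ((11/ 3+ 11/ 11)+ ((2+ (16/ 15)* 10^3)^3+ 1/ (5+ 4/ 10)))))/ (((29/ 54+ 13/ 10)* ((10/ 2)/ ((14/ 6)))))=-21913522854755/ 2232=-9817886583.67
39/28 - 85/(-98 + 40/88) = 68027/30044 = 2.26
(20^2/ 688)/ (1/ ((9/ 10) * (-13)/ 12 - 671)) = -390.68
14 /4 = 3.50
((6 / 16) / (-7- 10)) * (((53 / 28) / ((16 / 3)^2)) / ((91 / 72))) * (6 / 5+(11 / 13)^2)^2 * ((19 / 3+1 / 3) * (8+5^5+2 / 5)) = -176295176258391 / 1979437241600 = -89.06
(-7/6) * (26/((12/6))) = -91/6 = -15.17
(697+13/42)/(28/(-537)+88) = 5242373/661192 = 7.93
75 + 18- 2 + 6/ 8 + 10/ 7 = 2609/ 28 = 93.18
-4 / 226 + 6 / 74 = 265 / 4181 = 0.06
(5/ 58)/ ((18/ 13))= 65/ 1044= 0.06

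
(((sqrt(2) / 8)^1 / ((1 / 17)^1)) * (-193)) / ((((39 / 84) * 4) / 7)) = -160769 * sqrt(2) / 104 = -2186.17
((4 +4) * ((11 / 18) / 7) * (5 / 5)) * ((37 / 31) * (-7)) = -1628 / 279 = -5.84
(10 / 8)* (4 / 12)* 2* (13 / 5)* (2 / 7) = 13 / 21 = 0.62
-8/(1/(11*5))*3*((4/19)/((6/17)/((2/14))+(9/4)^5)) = -30638080/6629993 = -4.62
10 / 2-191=-186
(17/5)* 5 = 17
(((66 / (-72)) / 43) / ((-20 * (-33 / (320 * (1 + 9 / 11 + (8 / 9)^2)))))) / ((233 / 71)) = -0.01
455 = 455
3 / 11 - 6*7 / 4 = -10.23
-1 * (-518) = 518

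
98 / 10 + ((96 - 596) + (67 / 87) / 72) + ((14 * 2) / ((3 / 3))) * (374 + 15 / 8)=314274611 / 31320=10034.31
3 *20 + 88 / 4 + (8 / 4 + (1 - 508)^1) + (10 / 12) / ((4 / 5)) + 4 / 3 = -3365 / 8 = -420.62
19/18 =1.06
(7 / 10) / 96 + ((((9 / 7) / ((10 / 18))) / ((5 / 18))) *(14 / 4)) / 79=142733 / 379200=0.38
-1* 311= -311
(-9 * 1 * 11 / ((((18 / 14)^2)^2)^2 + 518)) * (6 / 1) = -3424291794 / 3029213639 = -1.13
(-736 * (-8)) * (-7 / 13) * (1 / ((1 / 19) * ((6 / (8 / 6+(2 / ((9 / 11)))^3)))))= -4549834240 / 28431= -160030.75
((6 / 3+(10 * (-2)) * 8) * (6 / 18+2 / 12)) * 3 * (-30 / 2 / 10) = 711 / 2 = 355.50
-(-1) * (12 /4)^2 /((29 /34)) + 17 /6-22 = -1499 /174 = -8.61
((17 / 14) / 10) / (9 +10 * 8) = 17 / 12460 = 0.00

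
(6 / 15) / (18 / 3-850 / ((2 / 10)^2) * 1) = -1 / 53110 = -0.00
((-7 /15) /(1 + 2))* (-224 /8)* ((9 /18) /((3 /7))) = 686 /135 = 5.08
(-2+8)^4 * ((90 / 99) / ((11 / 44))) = 51840 / 11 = 4712.73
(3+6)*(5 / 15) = 3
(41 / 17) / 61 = 41 / 1037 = 0.04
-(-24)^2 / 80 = -36 / 5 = -7.20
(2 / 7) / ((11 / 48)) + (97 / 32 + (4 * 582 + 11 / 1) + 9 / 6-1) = 5775069 / 2464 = 2343.78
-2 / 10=-1 / 5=-0.20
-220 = -220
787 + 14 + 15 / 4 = 3219 / 4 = 804.75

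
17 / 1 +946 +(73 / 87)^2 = 7294276 / 7569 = 963.70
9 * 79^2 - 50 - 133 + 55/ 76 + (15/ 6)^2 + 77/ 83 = 176604765/ 3154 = 55993.90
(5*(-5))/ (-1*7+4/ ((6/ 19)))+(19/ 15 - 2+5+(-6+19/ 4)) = -1423/ 1020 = -1.40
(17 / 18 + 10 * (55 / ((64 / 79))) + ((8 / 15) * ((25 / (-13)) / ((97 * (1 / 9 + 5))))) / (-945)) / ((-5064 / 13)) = -4416766985 / 2530703616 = -1.75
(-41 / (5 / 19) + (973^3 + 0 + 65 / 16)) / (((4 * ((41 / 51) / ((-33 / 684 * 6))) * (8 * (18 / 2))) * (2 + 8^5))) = -13780660792327 / 392107468800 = -35.15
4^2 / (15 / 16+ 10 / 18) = 2304 / 215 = 10.72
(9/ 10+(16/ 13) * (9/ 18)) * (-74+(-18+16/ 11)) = -98106/ 715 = -137.21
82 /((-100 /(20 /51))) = -82 /255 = -0.32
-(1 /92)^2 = -1 /8464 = -0.00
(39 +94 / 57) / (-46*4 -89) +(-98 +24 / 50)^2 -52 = 13140710837 / 1389375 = 9458.00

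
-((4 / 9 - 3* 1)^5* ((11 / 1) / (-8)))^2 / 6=-5012607856851529 / 1338925209984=-3743.75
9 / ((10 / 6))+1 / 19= 518 / 95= 5.45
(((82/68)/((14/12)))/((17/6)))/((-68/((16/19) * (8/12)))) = -1968/653429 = -0.00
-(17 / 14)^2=-289 / 196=-1.47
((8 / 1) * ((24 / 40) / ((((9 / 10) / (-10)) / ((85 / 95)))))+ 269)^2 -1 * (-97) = 159402922 / 3249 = 49062.15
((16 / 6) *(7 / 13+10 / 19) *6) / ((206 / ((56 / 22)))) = 58912 / 279851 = 0.21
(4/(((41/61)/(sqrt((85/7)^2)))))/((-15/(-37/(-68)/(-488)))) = 37/6888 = 0.01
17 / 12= 1.42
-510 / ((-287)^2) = -510 / 82369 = -0.01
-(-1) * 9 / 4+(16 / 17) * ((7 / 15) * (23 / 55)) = 136529 / 56100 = 2.43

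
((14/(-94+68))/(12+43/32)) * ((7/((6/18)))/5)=-672/3965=-0.17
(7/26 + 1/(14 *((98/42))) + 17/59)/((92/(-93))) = -1027557/1728818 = -0.59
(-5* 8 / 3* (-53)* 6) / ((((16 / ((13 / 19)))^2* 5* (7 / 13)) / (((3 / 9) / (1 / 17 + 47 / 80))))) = 9897485 / 6663699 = 1.49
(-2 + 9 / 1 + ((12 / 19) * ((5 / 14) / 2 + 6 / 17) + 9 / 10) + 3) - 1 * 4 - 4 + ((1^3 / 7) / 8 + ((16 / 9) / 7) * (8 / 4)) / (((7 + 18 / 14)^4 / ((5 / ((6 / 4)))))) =44711928506531 / 13816762626240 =3.24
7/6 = 1.17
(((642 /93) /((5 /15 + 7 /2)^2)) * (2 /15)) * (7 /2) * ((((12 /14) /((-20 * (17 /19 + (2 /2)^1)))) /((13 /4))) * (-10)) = 16264 /1065935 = 0.02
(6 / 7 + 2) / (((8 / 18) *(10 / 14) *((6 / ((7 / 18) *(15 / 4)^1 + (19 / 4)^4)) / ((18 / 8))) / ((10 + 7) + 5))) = 38816217 / 1024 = 37906.46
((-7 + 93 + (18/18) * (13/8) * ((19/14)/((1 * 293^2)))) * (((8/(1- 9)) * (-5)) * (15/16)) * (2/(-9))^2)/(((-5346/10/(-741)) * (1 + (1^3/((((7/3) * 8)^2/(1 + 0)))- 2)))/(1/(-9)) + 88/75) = 99285161259375/38142306437059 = 2.60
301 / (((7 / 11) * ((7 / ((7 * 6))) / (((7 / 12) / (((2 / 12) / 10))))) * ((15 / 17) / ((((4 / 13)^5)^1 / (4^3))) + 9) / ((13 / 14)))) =8362640 / 1857281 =4.50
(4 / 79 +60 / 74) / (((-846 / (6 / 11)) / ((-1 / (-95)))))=-2518 / 430689435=-0.00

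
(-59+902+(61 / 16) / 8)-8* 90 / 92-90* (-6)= 4049915 / 2944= 1375.65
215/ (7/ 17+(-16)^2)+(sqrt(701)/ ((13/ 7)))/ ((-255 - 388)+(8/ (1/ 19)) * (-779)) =3655/ 4359 - 7 * sqrt(701)/ 1547663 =0.84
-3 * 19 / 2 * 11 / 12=-209 / 8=-26.12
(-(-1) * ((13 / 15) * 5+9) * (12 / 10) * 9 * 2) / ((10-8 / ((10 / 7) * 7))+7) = 160 / 9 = 17.78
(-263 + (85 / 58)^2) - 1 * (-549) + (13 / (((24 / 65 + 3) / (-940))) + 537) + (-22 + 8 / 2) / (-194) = -200213558285 / 71461452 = -2801.70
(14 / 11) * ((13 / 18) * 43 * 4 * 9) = 15652 / 11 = 1422.91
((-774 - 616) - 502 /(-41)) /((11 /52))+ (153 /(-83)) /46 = -11214970571 /1721918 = -6513.07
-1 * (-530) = 530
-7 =-7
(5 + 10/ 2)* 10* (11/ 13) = 1100/ 13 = 84.62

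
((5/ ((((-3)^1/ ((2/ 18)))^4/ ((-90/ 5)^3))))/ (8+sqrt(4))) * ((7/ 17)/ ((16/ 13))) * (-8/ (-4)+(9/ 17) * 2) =-1183/ 210681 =-0.01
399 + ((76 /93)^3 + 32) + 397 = 666446572 /804357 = 828.55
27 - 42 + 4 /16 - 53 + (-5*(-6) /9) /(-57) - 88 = -155.81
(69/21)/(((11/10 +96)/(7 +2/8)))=3335/13594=0.25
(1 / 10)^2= 1 / 100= 0.01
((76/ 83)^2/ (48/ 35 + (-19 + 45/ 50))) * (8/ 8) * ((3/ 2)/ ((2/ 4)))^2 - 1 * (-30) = 238371690/ 8067019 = 29.55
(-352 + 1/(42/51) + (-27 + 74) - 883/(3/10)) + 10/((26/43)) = -1763897/546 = -3230.58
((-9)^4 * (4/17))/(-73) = -26244/1241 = -21.15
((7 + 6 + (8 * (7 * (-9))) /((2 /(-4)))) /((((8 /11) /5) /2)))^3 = 2766848123810.55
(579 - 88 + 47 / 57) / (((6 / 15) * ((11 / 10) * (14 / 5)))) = 1752125 / 4389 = 399.21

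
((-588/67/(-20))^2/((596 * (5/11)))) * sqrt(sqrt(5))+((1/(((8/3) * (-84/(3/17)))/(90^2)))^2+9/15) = 237699 * 5^(1/4)/334430500+187247037/4531520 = 41.32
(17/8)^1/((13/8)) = 1.31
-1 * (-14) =14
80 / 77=1.04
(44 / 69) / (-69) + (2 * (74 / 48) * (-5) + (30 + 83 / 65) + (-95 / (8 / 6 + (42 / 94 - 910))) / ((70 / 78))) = 17718154414841 / 1109633796180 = 15.97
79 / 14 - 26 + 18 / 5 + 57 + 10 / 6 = 8801 / 210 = 41.91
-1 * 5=-5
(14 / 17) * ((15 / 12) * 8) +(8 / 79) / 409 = 4523676 / 549287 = 8.24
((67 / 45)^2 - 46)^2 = 7860772921 / 4100625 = 1916.97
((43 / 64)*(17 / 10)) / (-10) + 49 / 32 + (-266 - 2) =-1706131 / 6400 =-266.58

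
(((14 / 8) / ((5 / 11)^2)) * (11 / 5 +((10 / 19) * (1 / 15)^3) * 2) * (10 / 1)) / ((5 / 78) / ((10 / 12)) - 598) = -310719409 / 996887250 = -0.31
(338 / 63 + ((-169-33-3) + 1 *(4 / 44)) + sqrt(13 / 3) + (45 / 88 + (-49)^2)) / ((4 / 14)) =7 *sqrt(39) / 6 + 12207707 / 1584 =7714.17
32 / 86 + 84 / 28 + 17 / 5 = 1456 / 215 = 6.77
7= 7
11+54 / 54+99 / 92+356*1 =33955 / 92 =369.08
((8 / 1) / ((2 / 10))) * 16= 640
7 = 7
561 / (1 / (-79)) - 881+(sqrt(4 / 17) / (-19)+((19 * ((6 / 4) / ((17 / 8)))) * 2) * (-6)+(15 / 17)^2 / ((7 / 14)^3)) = -13107512 / 289 - 2 * sqrt(17) / 323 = -45354.74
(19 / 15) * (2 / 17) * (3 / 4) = 19 / 170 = 0.11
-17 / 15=-1.13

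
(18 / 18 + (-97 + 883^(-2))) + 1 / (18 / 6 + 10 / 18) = -2388187375 / 24950048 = -95.72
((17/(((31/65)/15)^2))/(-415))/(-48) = 1077375/1276208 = 0.84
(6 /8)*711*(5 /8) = 10665 /32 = 333.28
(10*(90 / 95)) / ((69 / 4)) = 0.55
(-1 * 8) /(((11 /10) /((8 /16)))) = -40 /11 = -3.64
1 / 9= 0.11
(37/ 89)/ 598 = 37/ 53222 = 0.00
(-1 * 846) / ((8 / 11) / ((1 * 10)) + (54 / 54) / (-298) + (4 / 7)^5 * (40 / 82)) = -9554838996780 / 1119159119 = -8537.52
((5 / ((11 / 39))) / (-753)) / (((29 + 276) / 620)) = -8060 / 168421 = -0.05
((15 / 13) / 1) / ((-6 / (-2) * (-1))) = -5 / 13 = -0.38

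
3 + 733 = 736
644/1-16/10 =3212/5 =642.40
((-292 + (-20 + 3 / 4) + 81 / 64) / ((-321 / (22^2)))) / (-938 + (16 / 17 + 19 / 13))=-16076203 / 32180464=-0.50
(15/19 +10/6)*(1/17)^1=140/969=0.14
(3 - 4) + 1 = 0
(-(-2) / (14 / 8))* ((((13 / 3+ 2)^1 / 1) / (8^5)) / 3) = 19 / 258048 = 0.00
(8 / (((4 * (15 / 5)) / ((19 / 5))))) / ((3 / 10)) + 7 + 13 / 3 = 178 / 9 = 19.78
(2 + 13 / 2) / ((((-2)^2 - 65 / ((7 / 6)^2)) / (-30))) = 12495 / 2144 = 5.83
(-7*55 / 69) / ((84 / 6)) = -55 / 138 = -0.40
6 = 6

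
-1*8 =-8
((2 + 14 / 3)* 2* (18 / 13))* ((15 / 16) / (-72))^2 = 125 / 39936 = 0.00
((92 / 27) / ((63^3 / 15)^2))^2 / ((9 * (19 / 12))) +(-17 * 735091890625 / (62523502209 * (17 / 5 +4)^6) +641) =3298158386441482843170869110741562032 / 5145342666584072785478927308306377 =641.00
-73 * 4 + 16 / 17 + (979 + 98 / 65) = 761841 / 1105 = 689.45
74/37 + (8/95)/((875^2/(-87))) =145468054/72734375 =2.00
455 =455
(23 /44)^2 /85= 529 /164560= 0.00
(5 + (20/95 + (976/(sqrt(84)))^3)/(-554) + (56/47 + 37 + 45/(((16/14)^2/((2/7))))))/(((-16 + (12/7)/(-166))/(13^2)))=-41219760561343/73630464704 + 407534398336 * sqrt(21)/81164601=22449.68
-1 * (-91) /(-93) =-91 /93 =-0.98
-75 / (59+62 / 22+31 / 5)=-1375 / 1247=-1.10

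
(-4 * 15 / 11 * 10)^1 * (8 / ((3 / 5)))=-727.27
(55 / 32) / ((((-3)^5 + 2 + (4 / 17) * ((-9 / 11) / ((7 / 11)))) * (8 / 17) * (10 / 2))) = -22253 / 7351040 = -0.00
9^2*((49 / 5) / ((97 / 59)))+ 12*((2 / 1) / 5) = 236499 / 485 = 487.63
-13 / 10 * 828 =-5382 / 5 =-1076.40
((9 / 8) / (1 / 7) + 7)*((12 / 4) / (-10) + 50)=739.29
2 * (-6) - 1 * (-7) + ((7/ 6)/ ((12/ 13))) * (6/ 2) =-29/ 24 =-1.21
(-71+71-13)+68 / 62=-369 / 31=-11.90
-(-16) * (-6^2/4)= -144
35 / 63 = 5 / 9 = 0.56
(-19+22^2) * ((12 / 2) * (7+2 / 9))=20150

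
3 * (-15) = -45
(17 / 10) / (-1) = -17 / 10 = -1.70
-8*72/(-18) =32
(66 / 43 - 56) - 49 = -4449 / 43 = -103.47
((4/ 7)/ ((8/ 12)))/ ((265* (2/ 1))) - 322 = -597307/ 1855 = -322.00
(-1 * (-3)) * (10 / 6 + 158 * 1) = 479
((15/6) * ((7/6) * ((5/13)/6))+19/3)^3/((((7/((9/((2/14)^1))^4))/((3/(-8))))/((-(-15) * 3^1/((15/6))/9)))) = -2105173982826747/4499456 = -467873001.28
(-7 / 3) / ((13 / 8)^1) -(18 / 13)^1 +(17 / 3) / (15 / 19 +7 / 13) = 6169 / 4264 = 1.45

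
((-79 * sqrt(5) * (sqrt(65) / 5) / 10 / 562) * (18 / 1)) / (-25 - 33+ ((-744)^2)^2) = -711 * sqrt(13) / 860989910098780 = -0.00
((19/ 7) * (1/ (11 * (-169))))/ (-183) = 19/ 2381379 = 0.00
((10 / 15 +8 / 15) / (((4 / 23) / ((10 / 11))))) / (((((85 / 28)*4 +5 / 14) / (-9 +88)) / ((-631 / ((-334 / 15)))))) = 10318743 / 9185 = 1123.43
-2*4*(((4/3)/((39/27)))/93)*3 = -96/403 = -0.24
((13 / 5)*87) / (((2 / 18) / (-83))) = -844857 / 5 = -168971.40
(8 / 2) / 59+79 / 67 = 1.25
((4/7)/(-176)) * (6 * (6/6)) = -3/154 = -0.02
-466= -466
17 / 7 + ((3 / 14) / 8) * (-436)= -37 / 4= -9.25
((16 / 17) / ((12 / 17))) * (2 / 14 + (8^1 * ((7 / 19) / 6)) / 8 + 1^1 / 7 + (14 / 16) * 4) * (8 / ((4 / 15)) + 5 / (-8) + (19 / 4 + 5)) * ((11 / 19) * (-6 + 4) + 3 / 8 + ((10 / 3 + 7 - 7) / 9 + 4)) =7073738965 / 9824976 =719.98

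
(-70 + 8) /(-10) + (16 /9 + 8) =719 /45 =15.98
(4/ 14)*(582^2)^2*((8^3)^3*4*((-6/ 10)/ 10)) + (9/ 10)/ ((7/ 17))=-369583916367659138307/ 350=-1055954046764740395.16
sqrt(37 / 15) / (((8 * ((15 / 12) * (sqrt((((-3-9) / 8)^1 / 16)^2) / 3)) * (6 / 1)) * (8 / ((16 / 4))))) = 4 * sqrt(555) / 225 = 0.42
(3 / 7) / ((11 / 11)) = 3 / 7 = 0.43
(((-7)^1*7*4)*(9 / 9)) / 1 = -196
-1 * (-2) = 2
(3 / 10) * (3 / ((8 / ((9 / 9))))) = 9 / 80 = 0.11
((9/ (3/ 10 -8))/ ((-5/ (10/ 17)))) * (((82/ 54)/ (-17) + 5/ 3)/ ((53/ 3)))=14480/ 1179409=0.01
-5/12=-0.42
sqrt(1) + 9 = 10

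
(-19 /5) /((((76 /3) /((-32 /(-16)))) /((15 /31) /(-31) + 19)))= -27366 /4805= -5.70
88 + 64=152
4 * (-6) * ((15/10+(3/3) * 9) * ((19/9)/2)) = -266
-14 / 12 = -7 / 6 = -1.17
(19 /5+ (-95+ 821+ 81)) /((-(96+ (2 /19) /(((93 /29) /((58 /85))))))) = -60889053 /7211042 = -8.44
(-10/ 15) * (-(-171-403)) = -1148/ 3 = -382.67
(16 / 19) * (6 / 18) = 16 / 57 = 0.28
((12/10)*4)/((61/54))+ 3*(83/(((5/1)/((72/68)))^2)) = 15.42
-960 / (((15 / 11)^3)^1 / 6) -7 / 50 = -340757 / 150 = -2271.71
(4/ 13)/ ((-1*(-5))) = 4/ 65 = 0.06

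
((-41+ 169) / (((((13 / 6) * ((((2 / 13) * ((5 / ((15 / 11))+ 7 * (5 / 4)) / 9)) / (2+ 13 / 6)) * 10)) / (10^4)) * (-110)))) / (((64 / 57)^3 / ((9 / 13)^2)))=-253135681875 / 70909696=-3569.83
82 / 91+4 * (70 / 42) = 2066 / 273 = 7.57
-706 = -706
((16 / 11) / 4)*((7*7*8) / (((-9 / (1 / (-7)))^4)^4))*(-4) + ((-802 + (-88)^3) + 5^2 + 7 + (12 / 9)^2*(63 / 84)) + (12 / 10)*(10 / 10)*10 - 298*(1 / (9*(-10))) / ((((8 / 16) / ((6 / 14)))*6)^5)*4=-47156912665794430748089591697983522 / 69121857559388144291592075495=-682228.67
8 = 8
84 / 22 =3.82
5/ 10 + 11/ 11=3/ 2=1.50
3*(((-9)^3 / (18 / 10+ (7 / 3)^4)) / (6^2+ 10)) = -885735 / 585764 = -1.51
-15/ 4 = -3.75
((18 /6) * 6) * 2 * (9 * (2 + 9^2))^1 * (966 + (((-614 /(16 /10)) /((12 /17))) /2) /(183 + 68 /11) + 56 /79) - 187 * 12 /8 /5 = 170699027699469 /6575960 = 25958039.24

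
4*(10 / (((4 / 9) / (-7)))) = -630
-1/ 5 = -0.20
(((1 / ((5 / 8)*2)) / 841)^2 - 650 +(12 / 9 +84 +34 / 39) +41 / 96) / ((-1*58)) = 4143977054369 / 426631899200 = 9.71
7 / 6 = 1.17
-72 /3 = -24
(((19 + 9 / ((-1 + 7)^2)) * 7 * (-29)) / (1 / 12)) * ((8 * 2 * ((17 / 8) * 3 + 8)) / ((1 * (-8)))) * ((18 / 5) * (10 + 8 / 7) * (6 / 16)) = 162243081 / 8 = 20280385.12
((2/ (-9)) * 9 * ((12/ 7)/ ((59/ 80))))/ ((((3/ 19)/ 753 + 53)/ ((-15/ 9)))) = 7630400/ 52194527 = 0.15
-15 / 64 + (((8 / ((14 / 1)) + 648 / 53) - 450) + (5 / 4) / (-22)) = -114266263 / 261184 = -437.49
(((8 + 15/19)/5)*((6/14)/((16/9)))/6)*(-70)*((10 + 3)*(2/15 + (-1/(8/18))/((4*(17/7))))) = 2611713/413440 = 6.32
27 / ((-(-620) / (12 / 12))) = 27 / 620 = 0.04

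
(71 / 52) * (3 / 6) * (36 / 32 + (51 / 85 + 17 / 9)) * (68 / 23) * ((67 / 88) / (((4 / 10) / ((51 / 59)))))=1788579673 / 149031168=12.00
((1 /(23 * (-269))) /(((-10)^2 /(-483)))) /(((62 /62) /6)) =63 /13450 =0.00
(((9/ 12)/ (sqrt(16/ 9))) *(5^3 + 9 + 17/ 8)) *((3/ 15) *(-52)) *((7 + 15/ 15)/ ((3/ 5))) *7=-297297/ 4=-74324.25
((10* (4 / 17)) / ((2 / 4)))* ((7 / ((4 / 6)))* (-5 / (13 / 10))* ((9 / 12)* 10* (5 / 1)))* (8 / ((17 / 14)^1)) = -176400000 / 3757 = -46952.36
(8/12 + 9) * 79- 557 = 620/3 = 206.67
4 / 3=1.33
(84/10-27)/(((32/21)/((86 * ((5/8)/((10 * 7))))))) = -11997/1280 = -9.37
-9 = -9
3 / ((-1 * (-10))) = 3 / 10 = 0.30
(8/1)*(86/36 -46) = -3140/9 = -348.89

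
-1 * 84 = -84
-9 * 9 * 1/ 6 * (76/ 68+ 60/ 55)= -11151/ 374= -29.82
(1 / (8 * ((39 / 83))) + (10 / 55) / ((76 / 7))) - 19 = -1220513 / 65208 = -18.72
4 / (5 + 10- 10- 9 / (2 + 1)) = 2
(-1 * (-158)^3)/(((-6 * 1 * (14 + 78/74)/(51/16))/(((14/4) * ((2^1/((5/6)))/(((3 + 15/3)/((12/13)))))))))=-19537656453/144820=-134909.93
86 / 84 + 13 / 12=59 / 28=2.11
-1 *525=-525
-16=-16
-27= -27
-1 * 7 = -7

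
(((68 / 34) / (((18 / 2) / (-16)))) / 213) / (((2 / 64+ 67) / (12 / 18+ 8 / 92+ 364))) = -180224 / 1984095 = -0.09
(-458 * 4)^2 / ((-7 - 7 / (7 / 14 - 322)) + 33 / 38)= -82005977216 / 149287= -549317.60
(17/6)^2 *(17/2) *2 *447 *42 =5124259/2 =2562129.50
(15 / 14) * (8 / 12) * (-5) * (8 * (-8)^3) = 102400 / 7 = 14628.57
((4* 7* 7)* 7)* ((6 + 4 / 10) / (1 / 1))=43904 / 5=8780.80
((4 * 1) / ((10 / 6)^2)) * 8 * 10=115.20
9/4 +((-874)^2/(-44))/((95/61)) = -2451949/220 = -11145.22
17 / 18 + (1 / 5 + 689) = 690.14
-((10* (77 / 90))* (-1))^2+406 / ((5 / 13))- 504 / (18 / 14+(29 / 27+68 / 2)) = 336950572 / 347895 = 968.54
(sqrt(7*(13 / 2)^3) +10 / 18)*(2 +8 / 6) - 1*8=-166 / 27 +65*sqrt(182) / 6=140.00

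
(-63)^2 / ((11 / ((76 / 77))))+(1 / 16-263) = 180425 / 1936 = 93.19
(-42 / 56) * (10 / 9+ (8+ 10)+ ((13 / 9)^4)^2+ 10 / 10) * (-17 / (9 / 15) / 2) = 71461544675 / 172186884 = 415.02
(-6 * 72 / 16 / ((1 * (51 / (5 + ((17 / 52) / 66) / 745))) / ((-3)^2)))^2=119144992936951881 / 209924166337600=567.56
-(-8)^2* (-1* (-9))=-576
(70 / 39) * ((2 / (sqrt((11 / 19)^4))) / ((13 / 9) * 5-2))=151620 / 73931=2.05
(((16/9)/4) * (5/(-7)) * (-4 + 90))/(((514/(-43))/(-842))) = -31137160/16191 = -1923.12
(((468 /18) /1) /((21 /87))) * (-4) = -430.86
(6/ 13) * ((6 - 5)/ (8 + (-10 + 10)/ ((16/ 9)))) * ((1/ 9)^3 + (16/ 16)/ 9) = 41/ 6318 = 0.01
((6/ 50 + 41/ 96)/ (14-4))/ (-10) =-1313/ 240000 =-0.01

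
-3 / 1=-3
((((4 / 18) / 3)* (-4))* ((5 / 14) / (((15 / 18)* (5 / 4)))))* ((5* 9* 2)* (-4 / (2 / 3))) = 384 / 7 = 54.86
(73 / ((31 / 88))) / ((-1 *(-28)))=1606 / 217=7.40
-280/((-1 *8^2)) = 4.38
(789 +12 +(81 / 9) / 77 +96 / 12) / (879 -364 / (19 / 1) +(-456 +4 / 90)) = 53268210 / 26589871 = 2.00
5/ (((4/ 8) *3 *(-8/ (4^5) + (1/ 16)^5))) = -10485760/ 24573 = -426.72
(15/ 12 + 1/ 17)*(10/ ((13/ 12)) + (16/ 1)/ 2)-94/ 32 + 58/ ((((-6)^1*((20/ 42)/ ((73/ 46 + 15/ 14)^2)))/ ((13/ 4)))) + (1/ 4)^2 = -446.57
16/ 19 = 0.84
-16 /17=-0.94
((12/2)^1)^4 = 1296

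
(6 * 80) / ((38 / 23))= 5520 / 19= 290.53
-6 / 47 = -0.13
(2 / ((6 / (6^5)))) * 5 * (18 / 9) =25920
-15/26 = -0.58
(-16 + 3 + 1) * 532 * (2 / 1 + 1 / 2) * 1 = -15960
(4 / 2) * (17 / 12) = 2.83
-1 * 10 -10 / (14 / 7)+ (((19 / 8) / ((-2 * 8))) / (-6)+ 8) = -5357 / 768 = -6.98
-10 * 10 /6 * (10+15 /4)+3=-1357 /6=-226.17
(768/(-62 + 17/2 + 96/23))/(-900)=2944/170175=0.02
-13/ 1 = -13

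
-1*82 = -82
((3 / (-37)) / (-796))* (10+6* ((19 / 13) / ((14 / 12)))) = 0.00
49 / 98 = 1 / 2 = 0.50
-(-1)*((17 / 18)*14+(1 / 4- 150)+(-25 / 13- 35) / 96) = -64075 / 468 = -136.91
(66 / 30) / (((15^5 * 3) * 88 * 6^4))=1 / 118098000000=0.00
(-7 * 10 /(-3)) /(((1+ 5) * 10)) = 7 /18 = 0.39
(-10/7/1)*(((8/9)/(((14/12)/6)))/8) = -40/49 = -0.82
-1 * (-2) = 2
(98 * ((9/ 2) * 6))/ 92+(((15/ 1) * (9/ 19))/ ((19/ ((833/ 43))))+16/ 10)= 134261759/ 3570290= 37.61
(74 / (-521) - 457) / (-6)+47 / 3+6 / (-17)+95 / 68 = 3291301 / 35428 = 92.90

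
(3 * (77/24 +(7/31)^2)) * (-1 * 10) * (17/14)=-912815/7688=-118.73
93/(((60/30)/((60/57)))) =930/19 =48.95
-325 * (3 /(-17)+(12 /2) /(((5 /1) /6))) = -38805 /17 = -2282.65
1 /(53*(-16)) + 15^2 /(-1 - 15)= -5963 /424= -14.06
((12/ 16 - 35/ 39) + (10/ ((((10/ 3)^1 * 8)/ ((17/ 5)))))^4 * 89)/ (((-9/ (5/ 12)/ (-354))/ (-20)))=-1384570267589/ 17971200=-77043.84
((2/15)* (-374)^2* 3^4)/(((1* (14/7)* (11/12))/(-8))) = -32959872/5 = -6591974.40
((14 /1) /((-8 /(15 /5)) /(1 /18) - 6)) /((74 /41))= -287 /1998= -0.14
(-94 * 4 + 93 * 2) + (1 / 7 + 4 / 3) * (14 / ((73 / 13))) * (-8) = -48058 / 219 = -219.44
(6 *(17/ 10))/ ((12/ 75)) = 255/ 4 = 63.75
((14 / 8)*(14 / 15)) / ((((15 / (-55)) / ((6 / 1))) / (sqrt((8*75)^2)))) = -21560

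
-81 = -81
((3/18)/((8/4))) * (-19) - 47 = -583/12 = -48.58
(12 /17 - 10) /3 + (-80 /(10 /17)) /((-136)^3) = -171901 /55488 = -3.10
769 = 769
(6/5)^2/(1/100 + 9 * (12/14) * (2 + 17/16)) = 288/4727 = 0.06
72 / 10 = 7.20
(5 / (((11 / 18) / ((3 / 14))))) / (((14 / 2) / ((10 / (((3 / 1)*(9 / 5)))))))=250 / 539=0.46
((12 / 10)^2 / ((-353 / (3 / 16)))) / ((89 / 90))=-243 / 314170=-0.00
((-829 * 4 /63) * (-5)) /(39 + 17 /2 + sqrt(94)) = 3150200 /544887- 66320 * sqrt(94) /544887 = 4.60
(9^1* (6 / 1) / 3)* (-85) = -1530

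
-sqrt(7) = -2.65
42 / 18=7 / 3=2.33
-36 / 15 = -12 / 5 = -2.40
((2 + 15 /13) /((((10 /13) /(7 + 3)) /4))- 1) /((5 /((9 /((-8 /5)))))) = -1467 /8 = -183.38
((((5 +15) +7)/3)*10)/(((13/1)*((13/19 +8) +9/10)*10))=570/7891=0.07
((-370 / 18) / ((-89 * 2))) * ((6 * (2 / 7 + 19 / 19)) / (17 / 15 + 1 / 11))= 91575 / 125846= 0.73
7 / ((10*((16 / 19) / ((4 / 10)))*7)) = 19 / 400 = 0.05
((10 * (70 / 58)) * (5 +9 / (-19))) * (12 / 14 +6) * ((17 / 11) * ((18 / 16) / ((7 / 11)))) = 3947400 / 3857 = 1023.44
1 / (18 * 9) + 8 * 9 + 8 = 12961 / 162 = 80.01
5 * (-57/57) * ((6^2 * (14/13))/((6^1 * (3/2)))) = -280/13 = -21.54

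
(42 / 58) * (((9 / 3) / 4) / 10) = 63 / 1160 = 0.05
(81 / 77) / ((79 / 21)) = 243 / 869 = 0.28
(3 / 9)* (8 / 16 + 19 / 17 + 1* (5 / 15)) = 199 / 306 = 0.65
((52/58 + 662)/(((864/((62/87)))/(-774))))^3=-45084185946923031/594823321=-75794247.39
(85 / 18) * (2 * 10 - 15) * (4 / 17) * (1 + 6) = 350 / 9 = 38.89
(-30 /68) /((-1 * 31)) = 15 /1054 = 0.01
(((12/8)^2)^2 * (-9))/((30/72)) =-109.35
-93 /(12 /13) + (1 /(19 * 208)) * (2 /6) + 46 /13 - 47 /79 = -91607813 /936624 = -97.81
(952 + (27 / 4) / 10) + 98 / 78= 1488133 / 1560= 953.93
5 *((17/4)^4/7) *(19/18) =7934495/32256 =245.99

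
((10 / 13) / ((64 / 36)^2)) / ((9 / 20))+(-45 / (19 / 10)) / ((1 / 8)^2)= -11976525 / 7904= -1515.25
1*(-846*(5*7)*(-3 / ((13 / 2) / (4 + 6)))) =1776600 / 13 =136661.54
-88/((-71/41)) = 3608/71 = 50.82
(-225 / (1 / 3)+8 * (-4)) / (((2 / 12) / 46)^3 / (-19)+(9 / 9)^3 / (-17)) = 4801193199936 / 399466961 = 12019.00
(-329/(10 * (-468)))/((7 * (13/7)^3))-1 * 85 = -873950479/10281960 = -85.00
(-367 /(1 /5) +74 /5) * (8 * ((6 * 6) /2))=-1310544 /5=-262108.80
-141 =-141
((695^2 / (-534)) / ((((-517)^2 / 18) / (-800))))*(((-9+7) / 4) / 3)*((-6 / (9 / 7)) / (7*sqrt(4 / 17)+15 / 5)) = -45983980000 / 1022915003+37869160000*sqrt(17) / 3068745009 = 5.93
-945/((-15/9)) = 567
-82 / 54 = -41 / 27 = -1.52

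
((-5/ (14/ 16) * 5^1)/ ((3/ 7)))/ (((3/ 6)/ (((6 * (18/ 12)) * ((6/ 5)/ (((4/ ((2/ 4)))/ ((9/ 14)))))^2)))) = -2187/ 196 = -11.16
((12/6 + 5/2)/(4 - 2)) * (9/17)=81/68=1.19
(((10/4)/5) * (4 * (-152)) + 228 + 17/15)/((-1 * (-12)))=-1123/180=-6.24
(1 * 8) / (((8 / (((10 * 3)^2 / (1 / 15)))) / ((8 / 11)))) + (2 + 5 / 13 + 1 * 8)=1405485 / 143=9828.57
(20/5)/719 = 0.01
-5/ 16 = -0.31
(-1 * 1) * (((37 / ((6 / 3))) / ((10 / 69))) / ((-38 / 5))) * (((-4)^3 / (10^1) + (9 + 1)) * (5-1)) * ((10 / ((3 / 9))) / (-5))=-137862 / 95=-1451.18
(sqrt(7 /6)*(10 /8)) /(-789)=-5*sqrt(42) /18936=-0.00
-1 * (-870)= 870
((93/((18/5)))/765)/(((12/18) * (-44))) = -31/26928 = -0.00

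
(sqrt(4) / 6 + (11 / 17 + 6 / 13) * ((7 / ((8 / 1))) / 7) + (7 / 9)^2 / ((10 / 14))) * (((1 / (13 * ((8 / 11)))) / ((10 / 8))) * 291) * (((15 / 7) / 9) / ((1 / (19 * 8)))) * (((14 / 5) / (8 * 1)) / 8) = 19144381817 / 372340800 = 51.42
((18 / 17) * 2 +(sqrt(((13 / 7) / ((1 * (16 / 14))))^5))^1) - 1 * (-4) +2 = 11.48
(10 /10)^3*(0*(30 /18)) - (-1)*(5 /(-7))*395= -1975 /7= -282.14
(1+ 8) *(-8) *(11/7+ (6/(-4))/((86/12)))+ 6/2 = -28617/301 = -95.07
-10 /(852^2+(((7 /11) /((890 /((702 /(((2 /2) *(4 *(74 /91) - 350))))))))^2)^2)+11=692675397153220336101477949746745211 /62970569511922234405118870185713201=11.00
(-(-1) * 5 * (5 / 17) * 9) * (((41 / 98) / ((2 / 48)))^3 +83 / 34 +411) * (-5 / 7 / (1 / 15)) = -96238776121875 / 476007854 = -202178.97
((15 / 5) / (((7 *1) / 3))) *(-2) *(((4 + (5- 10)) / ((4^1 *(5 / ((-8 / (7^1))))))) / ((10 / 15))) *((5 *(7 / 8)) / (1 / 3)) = -81 / 28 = -2.89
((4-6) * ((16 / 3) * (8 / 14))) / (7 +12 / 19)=-2432 / 3045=-0.80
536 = 536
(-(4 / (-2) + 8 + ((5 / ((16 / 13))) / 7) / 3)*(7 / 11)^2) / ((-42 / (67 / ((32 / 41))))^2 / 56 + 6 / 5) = -549613565515 / 263900035872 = -2.08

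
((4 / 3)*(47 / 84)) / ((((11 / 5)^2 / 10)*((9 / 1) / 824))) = 9682000 / 68607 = 141.12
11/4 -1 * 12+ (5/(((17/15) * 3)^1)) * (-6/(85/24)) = -13573/1156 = -11.74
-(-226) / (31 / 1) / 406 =113 / 6293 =0.02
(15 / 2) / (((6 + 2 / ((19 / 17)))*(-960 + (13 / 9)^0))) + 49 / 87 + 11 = 285542389 / 24696168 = 11.56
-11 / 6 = -1.83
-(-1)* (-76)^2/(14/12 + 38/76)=17328/5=3465.60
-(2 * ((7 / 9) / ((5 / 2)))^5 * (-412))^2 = -196396968616984576 / 34050628916015625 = -5.77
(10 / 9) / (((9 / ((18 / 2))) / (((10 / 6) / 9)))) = 50 / 243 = 0.21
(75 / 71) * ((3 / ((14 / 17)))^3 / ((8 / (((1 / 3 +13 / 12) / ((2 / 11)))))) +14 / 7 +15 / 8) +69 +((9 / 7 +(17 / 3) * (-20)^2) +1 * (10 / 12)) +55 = 30506195201 / 12468736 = 2446.61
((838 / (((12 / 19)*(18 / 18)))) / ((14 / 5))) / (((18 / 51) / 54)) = 2030055 / 28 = 72501.96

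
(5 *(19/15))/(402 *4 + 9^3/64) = 1216/310923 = 0.00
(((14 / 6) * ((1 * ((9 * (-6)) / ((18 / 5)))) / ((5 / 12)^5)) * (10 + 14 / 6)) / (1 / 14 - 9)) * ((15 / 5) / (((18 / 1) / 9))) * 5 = 451132416 / 15625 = 28872.47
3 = 3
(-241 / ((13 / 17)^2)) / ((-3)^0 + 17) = -22.90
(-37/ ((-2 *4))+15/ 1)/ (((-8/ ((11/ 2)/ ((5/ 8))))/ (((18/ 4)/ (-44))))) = 1413/ 640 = 2.21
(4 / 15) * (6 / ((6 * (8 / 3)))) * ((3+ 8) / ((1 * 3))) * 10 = 3.67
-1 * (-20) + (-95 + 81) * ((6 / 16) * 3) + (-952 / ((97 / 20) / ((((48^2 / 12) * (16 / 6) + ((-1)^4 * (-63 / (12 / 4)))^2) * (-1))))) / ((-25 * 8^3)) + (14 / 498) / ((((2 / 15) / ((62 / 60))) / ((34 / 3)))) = -45765649 / 5796720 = -7.90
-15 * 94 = -1410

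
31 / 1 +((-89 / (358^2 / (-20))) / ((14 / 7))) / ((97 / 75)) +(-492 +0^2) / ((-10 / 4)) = 7080138481 / 31079770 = 227.81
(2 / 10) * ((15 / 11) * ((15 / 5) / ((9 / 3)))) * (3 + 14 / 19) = 213 / 209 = 1.02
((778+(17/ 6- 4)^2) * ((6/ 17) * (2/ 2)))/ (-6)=-28057/ 612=-45.84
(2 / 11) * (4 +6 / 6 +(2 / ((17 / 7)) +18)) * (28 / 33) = 7560 / 2057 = 3.68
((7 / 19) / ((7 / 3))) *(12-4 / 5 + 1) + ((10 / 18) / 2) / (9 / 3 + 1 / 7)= 75793 / 37620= 2.01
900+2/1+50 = 952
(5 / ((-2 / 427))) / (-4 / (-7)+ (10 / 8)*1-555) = 1.93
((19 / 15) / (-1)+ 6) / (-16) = -71 / 240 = -0.30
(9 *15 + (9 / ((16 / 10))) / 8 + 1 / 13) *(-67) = -7568923 / 832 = -9097.26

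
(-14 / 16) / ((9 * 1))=-7 / 72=-0.10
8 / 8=1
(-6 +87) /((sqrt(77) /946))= 6966 *sqrt(77) /7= 8732.34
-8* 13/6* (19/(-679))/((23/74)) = 73112/46851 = 1.56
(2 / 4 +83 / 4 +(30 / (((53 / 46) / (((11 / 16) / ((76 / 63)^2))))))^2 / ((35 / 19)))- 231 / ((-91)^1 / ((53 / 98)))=5266374786777847 / 50270351552512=104.76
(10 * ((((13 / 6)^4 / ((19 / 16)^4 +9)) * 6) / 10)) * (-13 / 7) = -3041632256 / 136107405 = -22.35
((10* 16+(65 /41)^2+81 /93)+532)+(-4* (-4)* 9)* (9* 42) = 2872743126 /52111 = 55127.38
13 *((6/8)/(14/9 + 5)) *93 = 32643/236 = 138.32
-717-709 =-1426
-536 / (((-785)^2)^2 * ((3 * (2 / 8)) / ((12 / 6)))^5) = -17563648 / 92275179901875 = -0.00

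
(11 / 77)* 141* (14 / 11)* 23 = 6486 / 11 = 589.64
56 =56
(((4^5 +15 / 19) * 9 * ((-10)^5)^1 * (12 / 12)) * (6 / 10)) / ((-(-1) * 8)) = -1314292500 / 19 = -69173289.47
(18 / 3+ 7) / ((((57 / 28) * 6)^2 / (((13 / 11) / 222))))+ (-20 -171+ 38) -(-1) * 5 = -5284066066 / 35703261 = -148.00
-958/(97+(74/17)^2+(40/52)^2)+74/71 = -2900864984/404126391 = -7.18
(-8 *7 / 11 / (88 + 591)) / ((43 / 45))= -0.01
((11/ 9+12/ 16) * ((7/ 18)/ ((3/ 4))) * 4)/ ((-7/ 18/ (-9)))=284/ 3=94.67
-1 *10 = -10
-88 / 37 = -2.38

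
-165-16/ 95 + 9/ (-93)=-486706/ 2945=-165.27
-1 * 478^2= -228484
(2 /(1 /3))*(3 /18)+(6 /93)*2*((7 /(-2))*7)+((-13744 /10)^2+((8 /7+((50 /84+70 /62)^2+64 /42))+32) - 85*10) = 80020445151061 /42380100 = 1888160.84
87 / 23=3.78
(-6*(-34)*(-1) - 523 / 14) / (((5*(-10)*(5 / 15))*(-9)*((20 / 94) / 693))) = -5240829 / 1000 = -5240.83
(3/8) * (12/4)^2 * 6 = 81/4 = 20.25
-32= -32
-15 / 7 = -2.14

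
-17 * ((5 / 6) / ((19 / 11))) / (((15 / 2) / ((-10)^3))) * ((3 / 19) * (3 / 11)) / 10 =1700 / 361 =4.71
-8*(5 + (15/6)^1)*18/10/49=-108/49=-2.20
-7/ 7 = -1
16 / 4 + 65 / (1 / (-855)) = -55571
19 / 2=9.50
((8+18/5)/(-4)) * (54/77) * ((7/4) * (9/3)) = -2349/220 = -10.68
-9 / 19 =-0.47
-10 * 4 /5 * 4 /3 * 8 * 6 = -512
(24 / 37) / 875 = 24 / 32375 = 0.00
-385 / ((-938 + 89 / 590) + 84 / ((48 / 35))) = 454300 / 1034387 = 0.44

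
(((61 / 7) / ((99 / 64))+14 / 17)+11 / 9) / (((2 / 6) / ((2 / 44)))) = 90469 / 86394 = 1.05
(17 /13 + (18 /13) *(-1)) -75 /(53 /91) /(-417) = 22208 /95771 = 0.23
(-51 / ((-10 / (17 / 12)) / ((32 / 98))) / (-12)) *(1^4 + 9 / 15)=-1156 / 3675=-0.31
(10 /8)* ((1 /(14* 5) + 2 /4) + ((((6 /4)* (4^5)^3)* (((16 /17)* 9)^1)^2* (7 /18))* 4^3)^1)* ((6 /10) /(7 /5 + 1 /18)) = 392756548557935187 /265013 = 1482027480002.62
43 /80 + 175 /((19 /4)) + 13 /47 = 2690159 /71440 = 37.66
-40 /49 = -0.82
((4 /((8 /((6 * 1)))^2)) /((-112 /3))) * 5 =-135 /448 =-0.30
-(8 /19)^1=-8 /19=-0.42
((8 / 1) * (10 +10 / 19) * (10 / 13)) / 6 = 8000 / 741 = 10.80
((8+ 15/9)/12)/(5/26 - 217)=-377/101466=-0.00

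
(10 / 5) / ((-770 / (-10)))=2 / 77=0.03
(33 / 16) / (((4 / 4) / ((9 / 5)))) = 297 / 80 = 3.71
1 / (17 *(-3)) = -1 / 51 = -0.02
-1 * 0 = 0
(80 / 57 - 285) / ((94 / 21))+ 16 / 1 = -84579 / 1786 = -47.36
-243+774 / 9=-157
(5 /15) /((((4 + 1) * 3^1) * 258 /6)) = 1 /1935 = 0.00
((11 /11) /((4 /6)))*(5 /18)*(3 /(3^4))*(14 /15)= 7 /486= 0.01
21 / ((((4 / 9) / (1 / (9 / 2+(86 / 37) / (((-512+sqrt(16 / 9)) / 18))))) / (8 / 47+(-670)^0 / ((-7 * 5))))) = 9905529 / 6539110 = 1.51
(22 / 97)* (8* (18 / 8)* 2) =792 / 97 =8.16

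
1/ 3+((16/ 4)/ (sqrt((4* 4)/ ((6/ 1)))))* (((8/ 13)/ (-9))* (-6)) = 1/ 3+16* sqrt(6)/ 39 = 1.34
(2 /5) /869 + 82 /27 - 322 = -37419086 /117315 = -318.96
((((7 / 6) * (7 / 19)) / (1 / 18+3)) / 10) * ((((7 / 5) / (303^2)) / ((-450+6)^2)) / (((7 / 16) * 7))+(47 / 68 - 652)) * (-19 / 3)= 12274199374494169 / 211530414843000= 58.03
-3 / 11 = -0.27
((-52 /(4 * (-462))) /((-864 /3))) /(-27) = 0.00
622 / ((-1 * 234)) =-311 / 117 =-2.66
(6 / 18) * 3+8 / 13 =21 / 13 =1.62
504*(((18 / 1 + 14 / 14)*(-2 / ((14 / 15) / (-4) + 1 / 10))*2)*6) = 1723680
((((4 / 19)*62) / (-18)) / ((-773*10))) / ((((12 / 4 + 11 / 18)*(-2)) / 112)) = -0.00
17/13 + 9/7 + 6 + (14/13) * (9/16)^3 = 1637257/186368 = 8.79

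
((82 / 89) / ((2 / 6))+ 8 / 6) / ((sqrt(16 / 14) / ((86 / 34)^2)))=1011403 * sqrt(14) / 154326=24.52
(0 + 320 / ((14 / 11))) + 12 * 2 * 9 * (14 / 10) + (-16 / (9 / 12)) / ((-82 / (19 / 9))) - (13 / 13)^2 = 21440623 / 38745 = 553.38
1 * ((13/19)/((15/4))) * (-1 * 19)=-52/15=-3.47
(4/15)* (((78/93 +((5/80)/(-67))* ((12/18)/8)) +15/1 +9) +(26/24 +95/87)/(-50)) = 7168727213/1084194000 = 6.61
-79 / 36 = -2.19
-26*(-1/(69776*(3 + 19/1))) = 13/767536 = 0.00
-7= -7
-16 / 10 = -8 / 5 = -1.60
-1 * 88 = -88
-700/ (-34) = 350/ 17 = 20.59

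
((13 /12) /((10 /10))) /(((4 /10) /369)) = 7995 /8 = 999.38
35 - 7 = 28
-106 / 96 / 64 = -53 / 3072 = -0.02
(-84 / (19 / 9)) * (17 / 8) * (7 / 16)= -22491 / 608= -36.99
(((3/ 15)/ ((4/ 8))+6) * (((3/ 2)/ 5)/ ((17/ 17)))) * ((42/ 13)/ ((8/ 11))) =2772/ 325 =8.53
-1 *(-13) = 13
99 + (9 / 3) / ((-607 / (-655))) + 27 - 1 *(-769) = 545230 / 607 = 898.24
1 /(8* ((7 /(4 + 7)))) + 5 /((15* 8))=0.24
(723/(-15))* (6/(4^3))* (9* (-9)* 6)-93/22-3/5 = 1928331/880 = 2191.29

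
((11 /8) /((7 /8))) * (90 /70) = 99 /49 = 2.02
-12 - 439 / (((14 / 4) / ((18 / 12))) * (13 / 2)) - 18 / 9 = -3908 / 91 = -42.95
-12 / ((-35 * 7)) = 12 / 245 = 0.05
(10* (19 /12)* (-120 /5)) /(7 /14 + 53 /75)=-314.92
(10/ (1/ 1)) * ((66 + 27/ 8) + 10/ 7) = 19825/ 28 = 708.04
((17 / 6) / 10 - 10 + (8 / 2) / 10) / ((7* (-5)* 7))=559 / 14700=0.04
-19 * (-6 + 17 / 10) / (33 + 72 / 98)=2.42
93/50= 1.86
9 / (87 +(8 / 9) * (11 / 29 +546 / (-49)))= 16443 / 141469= 0.12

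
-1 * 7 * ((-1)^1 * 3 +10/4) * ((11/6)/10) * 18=231/20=11.55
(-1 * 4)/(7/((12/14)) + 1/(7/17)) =-168/445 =-0.38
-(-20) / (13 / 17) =26.15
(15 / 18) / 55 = 1 / 66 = 0.02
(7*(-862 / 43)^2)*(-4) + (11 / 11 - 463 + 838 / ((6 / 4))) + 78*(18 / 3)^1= -59283490 / 5547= -10687.49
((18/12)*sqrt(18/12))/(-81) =-sqrt(6)/108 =-0.02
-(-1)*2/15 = 2/15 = 0.13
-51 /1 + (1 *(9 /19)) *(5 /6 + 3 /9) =-1917 /38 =-50.45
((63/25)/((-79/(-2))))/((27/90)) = 84/395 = 0.21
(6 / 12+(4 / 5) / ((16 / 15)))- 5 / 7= 15 / 28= 0.54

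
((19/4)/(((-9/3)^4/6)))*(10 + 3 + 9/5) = 703/135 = 5.21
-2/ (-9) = 2/ 9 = 0.22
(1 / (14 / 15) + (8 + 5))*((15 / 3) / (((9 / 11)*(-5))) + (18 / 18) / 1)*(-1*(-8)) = -1576 / 63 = -25.02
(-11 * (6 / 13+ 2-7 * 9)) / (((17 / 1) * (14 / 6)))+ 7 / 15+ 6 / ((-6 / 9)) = 191549 / 23205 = 8.25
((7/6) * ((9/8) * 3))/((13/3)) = 189/208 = 0.91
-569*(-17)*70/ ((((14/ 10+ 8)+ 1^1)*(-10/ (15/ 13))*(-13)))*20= 25391625/ 2197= 11557.41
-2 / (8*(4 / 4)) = -1 / 4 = -0.25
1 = 1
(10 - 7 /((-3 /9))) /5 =31 /5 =6.20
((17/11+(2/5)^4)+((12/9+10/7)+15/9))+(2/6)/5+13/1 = 2752696/144375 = 19.07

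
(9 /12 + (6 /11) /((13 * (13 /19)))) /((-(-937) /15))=0.01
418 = 418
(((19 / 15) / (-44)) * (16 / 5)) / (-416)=19 / 85800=0.00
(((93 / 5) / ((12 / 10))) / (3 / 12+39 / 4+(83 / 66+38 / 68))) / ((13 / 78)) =52173 / 6629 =7.87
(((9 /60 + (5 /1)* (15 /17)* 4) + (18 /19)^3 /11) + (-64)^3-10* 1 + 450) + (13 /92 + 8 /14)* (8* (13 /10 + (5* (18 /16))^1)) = -540310550329051 /2065039130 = -261646.64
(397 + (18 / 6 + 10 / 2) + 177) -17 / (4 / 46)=773 / 2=386.50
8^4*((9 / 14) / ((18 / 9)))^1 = 9216 / 7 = 1316.57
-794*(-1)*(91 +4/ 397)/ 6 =36131/ 3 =12043.67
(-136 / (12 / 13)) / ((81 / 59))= -26078 / 243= -107.32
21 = 21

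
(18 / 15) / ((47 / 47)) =6 / 5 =1.20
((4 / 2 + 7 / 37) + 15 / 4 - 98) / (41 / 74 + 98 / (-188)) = -640375 / 228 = -2808.66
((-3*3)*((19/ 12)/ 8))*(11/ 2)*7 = -4389/ 64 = -68.58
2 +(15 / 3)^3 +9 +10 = 146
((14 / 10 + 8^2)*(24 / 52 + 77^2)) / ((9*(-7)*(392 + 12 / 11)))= -92422517 / 5902260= -15.66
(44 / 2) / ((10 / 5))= 11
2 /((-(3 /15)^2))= -50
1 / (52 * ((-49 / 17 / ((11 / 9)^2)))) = -2057 / 206388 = -0.01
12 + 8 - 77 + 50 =-7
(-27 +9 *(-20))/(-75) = 69/25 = 2.76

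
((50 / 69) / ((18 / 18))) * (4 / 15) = 40 / 207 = 0.19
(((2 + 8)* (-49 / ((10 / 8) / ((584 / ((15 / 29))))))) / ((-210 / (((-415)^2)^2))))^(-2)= 81 / 316550139364215257275008640000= 0.00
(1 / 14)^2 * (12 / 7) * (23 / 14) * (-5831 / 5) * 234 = -137241 / 35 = -3921.17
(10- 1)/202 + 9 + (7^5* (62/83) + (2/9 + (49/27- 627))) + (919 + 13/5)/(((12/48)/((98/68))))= 663801200303/38477970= 17251.46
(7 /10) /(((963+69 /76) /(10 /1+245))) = 4522 /24419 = 0.19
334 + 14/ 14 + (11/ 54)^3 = 52751771/ 157464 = 335.01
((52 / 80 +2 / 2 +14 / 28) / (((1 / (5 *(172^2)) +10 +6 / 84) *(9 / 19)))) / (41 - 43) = -21148862 / 93855303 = -0.23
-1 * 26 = -26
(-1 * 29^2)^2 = 707281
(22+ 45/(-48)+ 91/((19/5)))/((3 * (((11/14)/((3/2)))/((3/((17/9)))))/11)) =2586087/5168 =500.40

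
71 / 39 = 1.82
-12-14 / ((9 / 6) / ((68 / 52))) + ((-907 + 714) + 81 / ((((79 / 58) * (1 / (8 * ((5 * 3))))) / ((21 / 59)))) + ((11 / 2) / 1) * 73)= 2724.30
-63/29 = -2.17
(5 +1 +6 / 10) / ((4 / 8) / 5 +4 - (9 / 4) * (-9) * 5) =132 / 2107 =0.06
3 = 3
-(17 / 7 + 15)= -122 / 7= -17.43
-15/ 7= -2.14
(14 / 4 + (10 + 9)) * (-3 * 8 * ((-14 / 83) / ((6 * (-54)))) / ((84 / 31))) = -155 / 1494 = -0.10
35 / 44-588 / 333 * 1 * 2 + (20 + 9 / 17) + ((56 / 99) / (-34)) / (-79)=350134909 / 19677636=17.79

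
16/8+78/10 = 49/5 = 9.80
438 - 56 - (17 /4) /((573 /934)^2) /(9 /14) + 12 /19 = 20496368012 /56144259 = 365.07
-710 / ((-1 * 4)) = 355 / 2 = 177.50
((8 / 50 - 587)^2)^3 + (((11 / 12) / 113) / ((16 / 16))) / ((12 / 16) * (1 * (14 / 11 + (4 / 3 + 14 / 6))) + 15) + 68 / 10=2782004550167146909652126161312 / 68114501953125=40843057945012432.90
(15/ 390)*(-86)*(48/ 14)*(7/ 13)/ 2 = -516/ 169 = -3.05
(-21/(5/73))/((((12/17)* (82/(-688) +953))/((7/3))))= -5229574/4916865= -1.06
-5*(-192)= 960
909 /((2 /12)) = 5454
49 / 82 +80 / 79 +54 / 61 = 986103 / 395158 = 2.50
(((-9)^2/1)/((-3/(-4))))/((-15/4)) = -144/5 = -28.80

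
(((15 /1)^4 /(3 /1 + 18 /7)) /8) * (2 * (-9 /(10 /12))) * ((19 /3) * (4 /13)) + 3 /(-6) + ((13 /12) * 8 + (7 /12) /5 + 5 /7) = -3392856349 /70980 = -47800.17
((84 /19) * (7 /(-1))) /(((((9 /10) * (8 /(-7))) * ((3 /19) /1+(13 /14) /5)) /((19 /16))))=1140475 /10968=103.98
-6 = -6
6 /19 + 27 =519 /19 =27.32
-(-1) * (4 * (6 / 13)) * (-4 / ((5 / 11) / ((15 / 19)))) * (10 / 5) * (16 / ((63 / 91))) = -11264 / 19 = -592.84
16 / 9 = 1.78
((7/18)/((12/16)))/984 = 7/13284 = 0.00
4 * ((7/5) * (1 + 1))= 56/5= 11.20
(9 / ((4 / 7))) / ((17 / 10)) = 315 / 34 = 9.26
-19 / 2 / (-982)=19 / 1964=0.01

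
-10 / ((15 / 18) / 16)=-192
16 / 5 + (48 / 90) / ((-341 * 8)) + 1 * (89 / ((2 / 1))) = 487969 / 10230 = 47.70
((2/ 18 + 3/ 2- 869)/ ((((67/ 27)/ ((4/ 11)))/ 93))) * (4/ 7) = -34848216/ 5159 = -6754.84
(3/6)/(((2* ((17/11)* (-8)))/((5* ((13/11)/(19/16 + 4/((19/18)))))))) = -1235/51442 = -0.02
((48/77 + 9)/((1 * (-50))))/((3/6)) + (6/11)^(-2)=206249/69300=2.98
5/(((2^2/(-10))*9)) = -25/18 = -1.39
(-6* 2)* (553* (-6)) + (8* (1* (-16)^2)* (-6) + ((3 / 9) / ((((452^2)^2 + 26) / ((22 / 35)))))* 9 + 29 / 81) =542920024852324156 / 19722208798845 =27528.36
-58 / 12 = -29 / 6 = -4.83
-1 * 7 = -7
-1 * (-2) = 2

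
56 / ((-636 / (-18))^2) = 126 / 2809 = 0.04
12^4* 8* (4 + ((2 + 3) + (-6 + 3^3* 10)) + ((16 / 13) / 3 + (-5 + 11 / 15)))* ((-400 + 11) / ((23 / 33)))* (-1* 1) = 37254257289216 / 1495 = 24919235644.96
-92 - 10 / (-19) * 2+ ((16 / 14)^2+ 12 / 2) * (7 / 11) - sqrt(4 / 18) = -126254 / 1463 - sqrt(2) / 3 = -86.77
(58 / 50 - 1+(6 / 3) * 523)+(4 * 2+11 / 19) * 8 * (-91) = -2469674 / 475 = -5199.31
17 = 17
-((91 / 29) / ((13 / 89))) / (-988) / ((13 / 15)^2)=140175 / 4842188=0.03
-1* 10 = -10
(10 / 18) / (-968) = -5 / 8712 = -0.00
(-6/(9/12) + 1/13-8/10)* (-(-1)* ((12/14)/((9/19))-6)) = 2376/65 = 36.55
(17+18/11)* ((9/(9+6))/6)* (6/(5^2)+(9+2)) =11521/550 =20.95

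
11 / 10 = 1.10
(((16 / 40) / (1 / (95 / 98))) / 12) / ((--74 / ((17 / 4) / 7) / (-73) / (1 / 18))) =-0.00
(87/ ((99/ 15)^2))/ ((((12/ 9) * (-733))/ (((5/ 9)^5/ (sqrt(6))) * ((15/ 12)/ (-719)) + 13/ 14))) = -9425/ 4966808 + 11328125 * sqrt(6)/ 361494767623968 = -0.00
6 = 6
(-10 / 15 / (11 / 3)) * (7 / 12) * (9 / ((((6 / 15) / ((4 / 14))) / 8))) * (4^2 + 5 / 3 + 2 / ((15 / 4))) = -1092 / 11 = -99.27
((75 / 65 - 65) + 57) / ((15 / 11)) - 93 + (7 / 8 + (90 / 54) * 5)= -138547 / 1560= -88.81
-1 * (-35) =35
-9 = -9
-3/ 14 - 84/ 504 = -0.38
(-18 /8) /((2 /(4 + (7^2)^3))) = -1058877 /8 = -132359.62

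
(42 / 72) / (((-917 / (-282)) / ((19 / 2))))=893 / 524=1.70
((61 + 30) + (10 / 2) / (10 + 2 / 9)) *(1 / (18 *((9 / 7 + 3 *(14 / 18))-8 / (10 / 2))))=294595 / 117024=2.52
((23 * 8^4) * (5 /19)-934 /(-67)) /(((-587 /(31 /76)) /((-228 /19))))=2936700618 /14197769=206.84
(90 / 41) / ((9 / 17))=170 / 41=4.15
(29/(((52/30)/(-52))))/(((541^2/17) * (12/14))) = -17255/292681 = -0.06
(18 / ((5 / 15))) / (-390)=-9 / 65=-0.14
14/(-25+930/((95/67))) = 266/11987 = 0.02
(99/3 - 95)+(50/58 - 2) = -1831/29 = -63.14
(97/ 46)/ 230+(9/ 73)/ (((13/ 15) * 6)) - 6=-59912417/ 10040420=-5.97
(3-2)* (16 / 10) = 8 / 5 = 1.60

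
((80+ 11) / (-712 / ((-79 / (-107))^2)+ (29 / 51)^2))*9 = -13294696779 / 21197291807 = -0.63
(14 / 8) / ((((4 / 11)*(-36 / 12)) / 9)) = -231 / 16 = -14.44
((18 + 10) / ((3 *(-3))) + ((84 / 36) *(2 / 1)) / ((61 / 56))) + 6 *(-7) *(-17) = 392630 / 549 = 715.17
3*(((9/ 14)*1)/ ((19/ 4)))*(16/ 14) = 432/ 931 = 0.46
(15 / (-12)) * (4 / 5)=-1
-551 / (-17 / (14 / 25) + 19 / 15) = 115710 / 6109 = 18.94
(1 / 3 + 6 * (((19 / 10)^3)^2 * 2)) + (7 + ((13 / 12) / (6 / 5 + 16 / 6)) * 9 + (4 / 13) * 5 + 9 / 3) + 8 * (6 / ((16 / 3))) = 166241142983 / 282750000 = 587.94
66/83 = 0.80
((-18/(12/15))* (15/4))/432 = -25/128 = -0.20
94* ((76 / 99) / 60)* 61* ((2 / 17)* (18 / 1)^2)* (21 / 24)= 2287866 / 935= 2446.92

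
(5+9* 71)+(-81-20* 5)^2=33405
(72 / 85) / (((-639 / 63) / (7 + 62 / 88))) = -42714 / 66385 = -0.64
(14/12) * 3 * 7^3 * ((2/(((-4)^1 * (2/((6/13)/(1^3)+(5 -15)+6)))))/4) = 55223/208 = 265.50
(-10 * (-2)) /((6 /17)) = 170 /3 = 56.67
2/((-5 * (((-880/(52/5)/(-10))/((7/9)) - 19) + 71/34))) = 6188/93325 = 0.07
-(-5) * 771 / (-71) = -3855 / 71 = -54.30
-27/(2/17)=-459/2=-229.50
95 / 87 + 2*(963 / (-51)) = -54239 / 1479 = -36.67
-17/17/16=-0.06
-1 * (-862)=862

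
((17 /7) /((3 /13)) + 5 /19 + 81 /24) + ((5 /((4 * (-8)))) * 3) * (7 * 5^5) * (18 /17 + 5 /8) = -29956517855 /1736448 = -17251.61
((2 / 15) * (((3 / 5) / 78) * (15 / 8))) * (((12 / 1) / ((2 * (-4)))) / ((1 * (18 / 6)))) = -1 / 1040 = -0.00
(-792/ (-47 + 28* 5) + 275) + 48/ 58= 267.31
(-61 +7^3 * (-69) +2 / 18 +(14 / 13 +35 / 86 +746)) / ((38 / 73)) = -16879704955 / 382356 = -44146.57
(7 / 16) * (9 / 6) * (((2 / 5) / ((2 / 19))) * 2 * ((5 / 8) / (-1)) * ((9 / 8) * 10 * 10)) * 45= -4039875 / 256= -15780.76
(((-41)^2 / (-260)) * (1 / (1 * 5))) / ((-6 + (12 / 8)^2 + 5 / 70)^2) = -329476 / 3447925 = -0.10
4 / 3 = 1.33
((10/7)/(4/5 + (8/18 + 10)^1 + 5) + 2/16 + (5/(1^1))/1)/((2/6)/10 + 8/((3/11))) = 3200955/18032308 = 0.18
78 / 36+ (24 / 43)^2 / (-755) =18144479 / 8375970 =2.17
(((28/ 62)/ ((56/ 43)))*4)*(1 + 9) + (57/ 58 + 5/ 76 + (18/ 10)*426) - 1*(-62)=288231461/ 341620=843.72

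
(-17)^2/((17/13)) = 221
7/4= 1.75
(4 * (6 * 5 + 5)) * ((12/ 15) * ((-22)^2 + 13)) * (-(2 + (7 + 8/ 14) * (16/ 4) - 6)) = -1463168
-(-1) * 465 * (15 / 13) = 6975 / 13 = 536.54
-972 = -972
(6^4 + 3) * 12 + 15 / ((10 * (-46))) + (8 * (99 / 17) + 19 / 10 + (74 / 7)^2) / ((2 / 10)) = 1256001511 / 76636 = 16389.18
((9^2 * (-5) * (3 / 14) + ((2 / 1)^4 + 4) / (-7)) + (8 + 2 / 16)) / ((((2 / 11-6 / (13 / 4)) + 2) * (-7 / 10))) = 346.94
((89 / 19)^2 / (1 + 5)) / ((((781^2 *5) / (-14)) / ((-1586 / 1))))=87938942 / 3302938815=0.03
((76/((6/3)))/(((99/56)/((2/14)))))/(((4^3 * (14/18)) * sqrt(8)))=19 * sqrt(2)/1232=0.02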